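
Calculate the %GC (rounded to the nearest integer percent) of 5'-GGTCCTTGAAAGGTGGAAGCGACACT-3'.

54%

Base counts: G=9, T=5, C=5, A=7
G+C = 9 + 5 = 14 out of 26 bases
%GC = 14/26 × 100 = 53.85% ≈ 54%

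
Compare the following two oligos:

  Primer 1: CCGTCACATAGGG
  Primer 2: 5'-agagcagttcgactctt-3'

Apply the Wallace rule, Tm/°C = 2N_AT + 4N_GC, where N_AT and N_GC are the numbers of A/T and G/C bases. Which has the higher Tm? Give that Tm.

Primer 1: A+T=5, G+C=8 → Tm = 2(5)+4(8) = 42°C
Primer 2: A+T=9, G+C=8 → Tm = 2(9)+4(8) = 50°C
42°C vs 50°C → primer 2 is higher.

Primer 2, 50°C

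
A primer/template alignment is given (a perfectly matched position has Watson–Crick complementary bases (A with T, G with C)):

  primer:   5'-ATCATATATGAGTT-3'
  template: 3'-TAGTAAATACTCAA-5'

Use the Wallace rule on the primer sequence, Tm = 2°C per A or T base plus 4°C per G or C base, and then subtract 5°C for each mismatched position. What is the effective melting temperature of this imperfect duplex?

29°C

Primer base counts: A=5, T=6, G=2, C=1 → A+T=11, G+C=3
Perfect-match Tm = 2(11) + 4(3) = 22 + 12 = 34°C
Mismatches (positions where the bases are not complementary): 1 (at position 6)
Effective Tm = 34 − 1×5 = 34 − 5 = 29°C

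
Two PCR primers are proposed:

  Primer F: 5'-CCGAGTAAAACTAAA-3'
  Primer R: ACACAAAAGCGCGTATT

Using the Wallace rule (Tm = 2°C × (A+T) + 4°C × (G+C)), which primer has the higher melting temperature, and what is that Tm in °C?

Primer R, 48°C

Primer F: A+T=10, G+C=5 → Tm = 2(10)+4(5) = 40°C
Primer R: A+T=10, G+C=7 → Tm = 2(10)+4(7) = 48°C
40°C vs 48°C → primer R is higher.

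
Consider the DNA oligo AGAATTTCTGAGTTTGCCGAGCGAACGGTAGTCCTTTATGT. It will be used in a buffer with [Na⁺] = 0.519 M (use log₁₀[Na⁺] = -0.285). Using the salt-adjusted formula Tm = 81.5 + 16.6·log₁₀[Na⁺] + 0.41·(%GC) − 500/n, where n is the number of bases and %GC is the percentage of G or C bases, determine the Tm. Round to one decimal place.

82.6°C

Length n = 41. Scanning the sequence gives C=7, A=9, T=14, G=11.
G+C = 18, so %GC = 18/41 × 100 = 43.902%
Salt term: 16.6 × (-0.285) = -4.731
GC term: 0.41 × 43.902 = 18; length term: −500/41 = −12.195
Tm = 81.5 + (-4.731) + 18 − 12.195 = 82.574 → 82.6°C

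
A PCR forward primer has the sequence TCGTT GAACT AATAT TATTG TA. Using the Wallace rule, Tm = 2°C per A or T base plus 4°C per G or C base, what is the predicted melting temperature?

Scanning the sequence gives G=3, T=10, A=7, C=2.
So N_AT = 17 and N_GC = 5.
Tm = 4·5 + 2·17 = 20 + 34 = 54°C

54°C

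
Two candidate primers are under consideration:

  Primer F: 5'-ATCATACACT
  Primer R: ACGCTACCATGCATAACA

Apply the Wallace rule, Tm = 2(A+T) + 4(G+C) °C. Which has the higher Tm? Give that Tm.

Primer F: A+T=7, G+C=3 → Tm = 2(7)+4(3) = 26°C
Primer R: A+T=10, G+C=8 → Tm = 2(10)+4(8) = 52°C
26°C vs 52°C → primer R is higher.

Primer R, 52°C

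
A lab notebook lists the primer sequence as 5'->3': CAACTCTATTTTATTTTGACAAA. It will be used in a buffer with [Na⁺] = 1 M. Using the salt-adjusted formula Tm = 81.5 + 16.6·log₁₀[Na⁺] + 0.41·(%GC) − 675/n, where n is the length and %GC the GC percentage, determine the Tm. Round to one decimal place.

Length n = 23. Counting bases: T=10, A=8, C=4, G=1
G+C = 5, so %GC = 5/23 × 100 = 21.739%
Salt term: 16.6 × (0) = 0
GC term: 0.41 × 21.739 = 8.913; length term: −675/23 = −29.348
Tm = 81.5 + (0) + 8.913 − 29.348 = 61.065 → 61.1°C

61.1°C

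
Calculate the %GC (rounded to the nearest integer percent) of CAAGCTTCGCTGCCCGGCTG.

70%

Base counts: G=6, C=8, A=2, T=4
G+C = 6 + 8 = 14 out of 20 bases
%GC = 14/20 × 100 = 70% ≈ 70%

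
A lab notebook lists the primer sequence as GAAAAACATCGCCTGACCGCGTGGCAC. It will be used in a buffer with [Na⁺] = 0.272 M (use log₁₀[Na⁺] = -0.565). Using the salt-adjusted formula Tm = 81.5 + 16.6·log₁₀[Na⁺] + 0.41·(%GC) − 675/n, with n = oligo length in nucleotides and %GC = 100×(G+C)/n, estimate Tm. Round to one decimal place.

Length n = 27. A=8, G=7, C=9, T=3
G+C = 16, so %GC = 16/27 × 100 = 59.259%
Salt term: 16.6 × (-0.565) = -9.379
GC term: 0.41 × 59.259 = 24.296; length term: −675/27 = −25
Tm = 81.5 + (-9.379) + 24.296 − 25 = 71.417 → 71.4°C

71.4°C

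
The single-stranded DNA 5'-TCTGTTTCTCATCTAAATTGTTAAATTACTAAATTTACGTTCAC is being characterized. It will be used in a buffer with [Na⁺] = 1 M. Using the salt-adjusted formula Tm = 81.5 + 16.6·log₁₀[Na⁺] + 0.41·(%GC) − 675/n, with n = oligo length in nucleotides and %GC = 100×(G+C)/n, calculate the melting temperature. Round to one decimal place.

76.4°C

Length n = 44. Counting bases: C=8, G=3, T=20, A=13
G+C = 11, so %GC = 11/44 × 100 = 25%
Salt term: 16.6 × (0) = 0
GC term: 0.41 × 25 = 10.25; length term: −675/44 = −15.341
Tm = 81.5 + (0) + 10.25 − 15.341 = 76.409 → 76.4°C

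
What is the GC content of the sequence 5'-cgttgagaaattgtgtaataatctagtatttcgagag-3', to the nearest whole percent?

32%

Base counts: G=9, A=12, T=13, C=3
G+C = 9 + 3 = 12 out of 37 bases
%GC = 12/37 × 100 = 32.43% ≈ 32%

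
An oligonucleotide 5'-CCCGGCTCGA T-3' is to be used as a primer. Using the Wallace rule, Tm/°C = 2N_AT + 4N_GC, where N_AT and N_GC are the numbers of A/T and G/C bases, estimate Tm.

Scanning the sequence gives C=5, T=2, A=1, G=3.
So N_AT = 3 and N_GC = 8.
Tm = 4·8 + 2·3 = 32 + 6 = 38°C

38°C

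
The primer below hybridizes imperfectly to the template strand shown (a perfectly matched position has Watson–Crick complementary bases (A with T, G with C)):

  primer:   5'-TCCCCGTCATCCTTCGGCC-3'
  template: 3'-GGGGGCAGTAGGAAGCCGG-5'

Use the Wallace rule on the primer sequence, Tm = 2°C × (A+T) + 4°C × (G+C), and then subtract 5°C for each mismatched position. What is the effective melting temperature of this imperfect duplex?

Primer base counts: A=1, T=5, G=3, C=10 → A+T=6, G+C=13
Perfect-match Tm = 2(6) + 4(13) = 12 + 52 = 64°C
Mismatches (positions where the bases are not complementary): 1 (at position 1)
Effective Tm = 64 − 1×5 = 64 − 5 = 59°C

59°C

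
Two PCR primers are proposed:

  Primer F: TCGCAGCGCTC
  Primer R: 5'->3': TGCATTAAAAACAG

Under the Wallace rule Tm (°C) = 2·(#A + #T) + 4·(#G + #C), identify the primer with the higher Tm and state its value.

Primer F: A+T=3, G+C=8 → Tm = 2(3)+4(8) = 38°C
Primer R: A+T=10, G+C=4 → Tm = 2(10)+4(4) = 36°C
38°C vs 36°C → primer F is higher.

Primer F, 38°C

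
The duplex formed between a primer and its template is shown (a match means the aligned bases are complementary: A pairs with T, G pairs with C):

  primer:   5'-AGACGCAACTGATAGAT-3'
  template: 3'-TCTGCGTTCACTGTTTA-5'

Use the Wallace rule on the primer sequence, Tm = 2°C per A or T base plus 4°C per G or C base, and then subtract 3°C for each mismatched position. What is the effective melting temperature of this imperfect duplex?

39°C

Primer base counts: A=7, T=3, G=4, C=3 → A+T=10, G+C=7
Perfect-match Tm = 2(10) + 4(7) = 20 + 28 = 48°C
Mismatches (positions where the bases are not complementary): 3 (at positions 9, 13, 15)
Effective Tm = 48 − 3×3 = 48 − 9 = 39°C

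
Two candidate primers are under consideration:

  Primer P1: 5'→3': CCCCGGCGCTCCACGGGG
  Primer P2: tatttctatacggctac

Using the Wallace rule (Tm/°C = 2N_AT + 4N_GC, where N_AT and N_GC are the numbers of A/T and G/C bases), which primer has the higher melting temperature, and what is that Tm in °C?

Primer P1: A+T=2, G+C=16 → Tm = 2(2)+4(16) = 68°C
Primer P2: A+T=11, G+C=6 → Tm = 2(11)+4(6) = 46°C
68°C vs 46°C → primer P1 is higher.

Primer P1, 68°C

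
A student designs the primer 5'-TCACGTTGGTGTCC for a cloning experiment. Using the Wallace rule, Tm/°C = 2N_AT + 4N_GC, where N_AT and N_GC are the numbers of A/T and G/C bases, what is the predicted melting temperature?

Scanning the sequence gives A=1, G=4, C=4, T=5.
AT pairs contribute 6, GC pairs contribute 8.
Tm = 2×6 + 4×8 = 44°C

44°C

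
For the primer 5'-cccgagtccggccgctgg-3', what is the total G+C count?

Base counts: T=2, A=1, G=7, C=8
Total G or C: 7 + 8 = 15

15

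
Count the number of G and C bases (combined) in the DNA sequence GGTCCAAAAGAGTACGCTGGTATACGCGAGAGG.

Scanning the sequence gives G=12, A=10, C=6, T=5.
G+C = 12 + 6 = 18

18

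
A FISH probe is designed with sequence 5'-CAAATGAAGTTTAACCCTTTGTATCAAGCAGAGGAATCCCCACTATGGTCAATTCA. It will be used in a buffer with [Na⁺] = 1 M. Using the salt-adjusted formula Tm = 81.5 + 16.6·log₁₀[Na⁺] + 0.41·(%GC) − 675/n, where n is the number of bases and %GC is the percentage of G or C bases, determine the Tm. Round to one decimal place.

Length n = 56. A=19, T=15, G=9, C=13
G+C = 22, so %GC = 22/56 × 100 = 39.286%
Salt term: 16.6 × (0) = 0
GC term: 0.41 × 39.286 = 16.107; length term: −675/56 = −12.054
Tm = 81.5 + (0) + 16.107 − 12.054 = 85.553 → 85.6°C

85.6°C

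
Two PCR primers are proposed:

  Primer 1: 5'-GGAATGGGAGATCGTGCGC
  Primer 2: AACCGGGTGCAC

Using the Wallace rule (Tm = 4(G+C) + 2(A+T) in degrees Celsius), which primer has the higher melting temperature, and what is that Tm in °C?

Primer 1, 62°C

Primer 1: A+T=7, G+C=12 → Tm = 2(7)+4(12) = 62°C
Primer 2: A+T=4, G+C=8 → Tm = 2(4)+4(8) = 40°C
62°C vs 40°C → primer 1 is higher.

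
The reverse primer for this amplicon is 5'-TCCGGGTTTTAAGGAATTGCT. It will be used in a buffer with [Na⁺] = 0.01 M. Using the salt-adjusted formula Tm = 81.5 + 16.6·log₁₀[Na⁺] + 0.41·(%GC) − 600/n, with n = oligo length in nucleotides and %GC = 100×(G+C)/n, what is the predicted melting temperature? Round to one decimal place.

Length n = 21. Base counts: A=4, T=8, C=3, G=6
G+C = 9, so %GC = 9/21 × 100 = 42.857%
Salt term: 16.6 × (-2) = -33.2
GC term: 0.41 × 42.857 = 17.571; length term: −600/21 = −28.571
Tm = 81.5 + (-33.2) + 17.571 − 28.571 = 37.3 → 37.3°C

37.3°C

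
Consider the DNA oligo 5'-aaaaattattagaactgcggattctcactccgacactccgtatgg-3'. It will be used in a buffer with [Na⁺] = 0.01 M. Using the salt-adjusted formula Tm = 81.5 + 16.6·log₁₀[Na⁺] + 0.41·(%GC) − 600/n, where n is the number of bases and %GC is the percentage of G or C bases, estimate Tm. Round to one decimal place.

52.3°C

Length n = 45. Base counts: G=8, A=14, C=11, T=12
G+C = 19, so %GC = 19/45 × 100 = 42.222%
Salt term: 16.6 × (-2) = -33.2
GC term: 0.41 × 42.222 = 17.311; length term: −600/45 = −13.333
Tm = 81.5 + (-33.2) + 17.311 − 13.333 = 52.278 → 52.3°C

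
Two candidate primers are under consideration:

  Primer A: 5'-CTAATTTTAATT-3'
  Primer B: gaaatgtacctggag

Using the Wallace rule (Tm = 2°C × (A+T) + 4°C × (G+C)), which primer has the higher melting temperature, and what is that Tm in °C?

Primer B, 44°C

Primer A: A+T=11, G+C=1 → Tm = 2(11)+4(1) = 26°C
Primer B: A+T=8, G+C=7 → Tm = 2(8)+4(7) = 44°C
26°C vs 44°C → primer B is higher.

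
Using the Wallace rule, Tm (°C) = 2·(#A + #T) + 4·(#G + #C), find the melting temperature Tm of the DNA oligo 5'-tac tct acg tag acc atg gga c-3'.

G=5, A=6, T=5, C=6
A+T = 11, G+C = 11
Tm = 2(11) + 4(11) = 22 + 44 = 66°C

66°C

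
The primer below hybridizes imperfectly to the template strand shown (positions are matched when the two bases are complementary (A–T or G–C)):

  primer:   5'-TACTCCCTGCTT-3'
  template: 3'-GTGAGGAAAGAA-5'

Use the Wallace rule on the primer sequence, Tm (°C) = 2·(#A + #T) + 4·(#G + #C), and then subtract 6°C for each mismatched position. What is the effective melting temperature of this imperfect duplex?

Primer base counts: A=1, T=5, G=1, C=5 → A+T=6, G+C=6
Perfect-match Tm = 2(6) + 4(6) = 12 + 24 = 36°C
Mismatches (positions where the bases are not complementary): 3 (at positions 1, 7, 9)
Effective Tm = 36 − 3×6 = 36 − 18 = 18°C

18°C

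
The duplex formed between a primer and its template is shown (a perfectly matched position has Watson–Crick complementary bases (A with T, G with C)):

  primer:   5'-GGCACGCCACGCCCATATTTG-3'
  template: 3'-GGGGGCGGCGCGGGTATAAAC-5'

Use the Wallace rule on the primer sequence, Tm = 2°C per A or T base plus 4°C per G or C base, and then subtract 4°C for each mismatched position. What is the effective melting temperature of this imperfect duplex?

52°C

Primer base counts: A=4, T=4, G=5, C=8 → A+T=8, G+C=13
Perfect-match Tm = 2(8) + 4(13) = 16 + 52 = 68°C
Mismatches (positions where the bases are not complementary): 4 (at positions 1, 2, 4, 9)
Effective Tm = 68 − 4×4 = 68 − 16 = 52°C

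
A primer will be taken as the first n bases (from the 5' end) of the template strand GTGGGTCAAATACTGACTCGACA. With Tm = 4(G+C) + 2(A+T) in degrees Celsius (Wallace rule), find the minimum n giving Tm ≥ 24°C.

First 6 bases: GTGGGT → Tm = 20°C (< 24°C)
First 7 bases: GTGGGTC → Tm = 24°C (≥ 24°C)
Since every base adds ≥2°C, Tm only increases with n, so the threshold is first crossed at n = 7.

n = 7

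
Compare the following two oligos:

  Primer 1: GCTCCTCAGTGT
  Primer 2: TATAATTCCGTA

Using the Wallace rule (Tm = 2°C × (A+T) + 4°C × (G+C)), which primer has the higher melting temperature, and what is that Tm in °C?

Primer 1, 38°C

Primer 1: A+T=5, G+C=7 → Tm = 2(5)+4(7) = 38°C
Primer 2: A+T=9, G+C=3 → Tm = 2(9)+4(3) = 30°C
38°C vs 30°C → primer 1 is higher.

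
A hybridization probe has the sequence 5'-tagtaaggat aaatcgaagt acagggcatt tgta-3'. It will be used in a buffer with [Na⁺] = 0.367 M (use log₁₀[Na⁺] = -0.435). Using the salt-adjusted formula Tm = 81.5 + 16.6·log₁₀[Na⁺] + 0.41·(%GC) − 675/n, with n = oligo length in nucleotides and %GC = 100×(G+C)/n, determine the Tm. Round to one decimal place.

Length n = 34. Scanning the sequence gives C=3, G=9, A=13, T=9.
G+C = 12, so %GC = 12/34 × 100 = 35.294%
Salt term: 16.6 × (-0.435) = -7.221
GC term: 0.41 × 35.294 = 14.471; length term: −675/34 = −19.853
Tm = 81.5 + (-7.221) + 14.471 − 19.853 = 68.897 → 68.9°C

68.9°C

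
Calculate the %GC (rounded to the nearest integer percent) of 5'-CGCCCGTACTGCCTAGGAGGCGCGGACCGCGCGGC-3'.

80%

Scanning the sequence gives G=14, C=14, A=4, T=3.
G+C = 14 + 14 = 28 out of 35 bases
%GC = 28/35 × 100 = 80% ≈ 80%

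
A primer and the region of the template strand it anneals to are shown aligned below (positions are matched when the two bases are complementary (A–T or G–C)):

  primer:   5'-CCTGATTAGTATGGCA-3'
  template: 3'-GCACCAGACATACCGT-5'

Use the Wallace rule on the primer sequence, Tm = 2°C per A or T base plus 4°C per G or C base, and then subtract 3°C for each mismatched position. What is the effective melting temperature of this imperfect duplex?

Primer base counts: A=4, T=5, G=4, C=3 → A+T=9, G+C=7
Perfect-match Tm = 2(9) + 4(7) = 18 + 28 = 46°C
Mismatches (positions where the bases are not complementary): 4 (at positions 2, 5, 7, 8)
Effective Tm = 46 − 4×3 = 46 − 12 = 34°C

34°C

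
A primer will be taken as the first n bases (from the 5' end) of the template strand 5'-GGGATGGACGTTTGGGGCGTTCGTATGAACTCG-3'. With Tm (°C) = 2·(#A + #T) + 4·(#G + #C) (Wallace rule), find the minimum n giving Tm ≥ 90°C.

n = 29

First 28 bases: GGGATGGACGTTTGGGGCGTTCGTATGA → Tm = 88°C (< 90°C)
First 29 bases: GGGATGGACGTTTGGGGCGTTCGTATGAA → Tm = 90°C (≥ 90°C)
Since every base adds ≥2°C, Tm only increases with n, so the threshold is first crossed at n = 29.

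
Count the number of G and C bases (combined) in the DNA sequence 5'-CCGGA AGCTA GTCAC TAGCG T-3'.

12

Scanning the sequence gives T=4, A=5, C=6, G=6.
G+C = 6 + 6 = 12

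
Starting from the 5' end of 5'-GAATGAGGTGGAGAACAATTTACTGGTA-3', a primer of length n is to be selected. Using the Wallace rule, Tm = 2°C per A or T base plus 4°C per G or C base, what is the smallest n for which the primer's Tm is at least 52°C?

First 17 bases: GAATGAGGTGGAGAACA → Tm = 50°C (< 52°C)
First 18 bases: GAATGAGGTGGAGAACAA → Tm = 52°C (≥ 52°C)
Each additional base adds 2°C (A/T) or 4°C (G/C), so Tm is non-decreasing in n; n = 18 is the first length to reach 52°C.

n = 18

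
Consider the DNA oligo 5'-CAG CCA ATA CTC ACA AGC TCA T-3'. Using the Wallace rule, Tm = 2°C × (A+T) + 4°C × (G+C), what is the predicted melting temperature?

64°C

Scanning the sequence gives T=4, G=2, A=8, C=8.
AT pairs contribute 12, GC pairs contribute 10.
Tm = 4·10 + 2·12 = 40 + 24 = 64°C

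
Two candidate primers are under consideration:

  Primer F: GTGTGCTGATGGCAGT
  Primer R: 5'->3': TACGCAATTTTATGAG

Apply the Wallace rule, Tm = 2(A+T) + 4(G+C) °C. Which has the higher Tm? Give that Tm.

Primer F: A+T=7, G+C=9 → Tm = 2(7)+4(9) = 50°C
Primer R: A+T=11, G+C=5 → Tm = 2(11)+4(5) = 42°C
50°C vs 42°C → primer F is higher.

Primer F, 50°C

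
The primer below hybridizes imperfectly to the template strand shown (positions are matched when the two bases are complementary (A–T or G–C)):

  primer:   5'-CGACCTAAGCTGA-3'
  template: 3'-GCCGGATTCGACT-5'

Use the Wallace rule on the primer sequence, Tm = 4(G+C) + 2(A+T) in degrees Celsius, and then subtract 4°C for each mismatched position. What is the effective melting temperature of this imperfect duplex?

36°C

Primer base counts: A=4, T=2, G=3, C=4 → A+T=6, G+C=7
Perfect-match Tm = 2(6) + 4(7) = 12 + 28 = 40°C
Mismatches (positions where the bases are not complementary): 1 (at position 3)
Effective Tm = 40 − 1×4 = 40 − 4 = 36°C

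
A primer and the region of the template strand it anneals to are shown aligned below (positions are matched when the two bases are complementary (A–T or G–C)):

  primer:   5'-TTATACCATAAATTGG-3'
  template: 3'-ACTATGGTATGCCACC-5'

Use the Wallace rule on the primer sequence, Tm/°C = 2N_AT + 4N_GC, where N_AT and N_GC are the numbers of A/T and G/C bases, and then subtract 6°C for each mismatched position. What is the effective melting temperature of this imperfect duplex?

16°C

Primer base counts: A=6, T=6, G=2, C=2 → A+T=12, G+C=4
Perfect-match Tm = 2(12) + 4(4) = 24 + 16 = 40°C
Mismatches (positions where the bases are not complementary): 4 (at positions 2, 11, 12, 13)
Effective Tm = 40 − 4×6 = 40 − 24 = 16°C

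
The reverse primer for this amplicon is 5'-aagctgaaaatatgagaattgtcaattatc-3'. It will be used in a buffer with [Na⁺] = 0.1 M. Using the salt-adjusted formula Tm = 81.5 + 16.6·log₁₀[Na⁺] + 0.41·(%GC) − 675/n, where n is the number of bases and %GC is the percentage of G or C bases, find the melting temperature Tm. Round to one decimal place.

Length n = 30. Base counts: C=3, G=5, A=13, T=9
G+C = 8, so %GC = 8/30 × 100 = 26.667%
Salt term: 16.6 × (-1) = -16.6
GC term: 0.41 × 26.667 = 10.933; length term: −675/30 = −22.5
Tm = 81.5 + (-16.6) + 10.933 − 22.5 = 53.333 → 53.3°C

53.3°C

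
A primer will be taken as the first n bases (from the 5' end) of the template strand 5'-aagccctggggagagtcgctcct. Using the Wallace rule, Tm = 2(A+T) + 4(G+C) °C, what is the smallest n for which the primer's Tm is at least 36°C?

First 10 bases: AAGCCCTGGG → Tm = 34°C (< 36°C)
First 11 bases: AAGCCCTGGGG → Tm = 38°C (≥ 36°C)
Each additional base adds 2°C (A/T) or 4°C (G/C), so Tm is non-decreasing in n; n = 11 is the first length to reach 36°C.

n = 11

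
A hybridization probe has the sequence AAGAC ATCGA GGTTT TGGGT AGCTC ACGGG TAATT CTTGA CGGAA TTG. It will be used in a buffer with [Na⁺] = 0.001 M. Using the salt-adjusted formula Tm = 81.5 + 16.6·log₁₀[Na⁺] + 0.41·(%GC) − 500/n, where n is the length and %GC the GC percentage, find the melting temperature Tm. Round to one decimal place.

40.1°C

Length n = 48. Base counts: A=12, G=15, T=14, C=7
G+C = 22, so %GC = 22/48 × 100 = 45.833%
Salt term: 16.6 × (-3) = -49.8
GC term: 0.41 × 45.833 = 18.792; length term: −500/48 = −10.417
Tm = 81.5 + (-49.8) + 18.792 − 10.417 = 40.075 → 40.1°C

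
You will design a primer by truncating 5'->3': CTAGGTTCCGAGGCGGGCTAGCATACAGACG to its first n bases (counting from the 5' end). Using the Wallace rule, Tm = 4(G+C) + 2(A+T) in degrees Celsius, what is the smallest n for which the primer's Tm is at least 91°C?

First 28 bases: CTAGGTTCCGAGGCGGGCTAGCATACAG → Tm = 90°C (< 91°C)
First 29 bases: CTAGGTTCCGAGGCGGGCTAGCATACAGA → Tm = 92°C (≥ 91°C)
Since every base adds ≥2°C, Tm only increases with n, so the threshold is first crossed at n = 29.

n = 29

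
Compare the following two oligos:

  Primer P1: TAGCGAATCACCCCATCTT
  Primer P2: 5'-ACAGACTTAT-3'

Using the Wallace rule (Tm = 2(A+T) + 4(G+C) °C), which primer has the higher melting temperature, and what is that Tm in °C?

Primer P1, 56°C

Primer P1: A+T=10, G+C=9 → Tm = 2(10)+4(9) = 56°C
Primer P2: A+T=7, G+C=3 → Tm = 2(7)+4(3) = 26°C
56°C vs 26°C → primer P1 is higher.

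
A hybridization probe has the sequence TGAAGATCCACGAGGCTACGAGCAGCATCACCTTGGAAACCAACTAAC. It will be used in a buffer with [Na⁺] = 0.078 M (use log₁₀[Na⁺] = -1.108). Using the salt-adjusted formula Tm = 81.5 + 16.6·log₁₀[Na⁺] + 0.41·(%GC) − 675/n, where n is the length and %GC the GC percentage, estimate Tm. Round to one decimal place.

69.5°C

Length n = 48. Scanning the sequence gives C=14, A=17, T=7, G=10.
G+C = 24, so %GC = 24/48 × 100 = 50%
Salt term: 16.6 × (-1.108) = -18.393
GC term: 0.41 × 50 = 20.5; length term: −675/48 = −14.062
Tm = 81.5 + (-18.393) + 20.5 − 14.062 = 69.545 → 69.5°C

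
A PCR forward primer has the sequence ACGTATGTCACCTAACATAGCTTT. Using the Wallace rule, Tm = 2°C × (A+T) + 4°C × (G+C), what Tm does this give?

Counting bases: T=8, G=3, C=6, A=7
A+T = 15, G+C = 9
Tm = 4·9 + 2·15 = 36 + 30 = 66°C

66°C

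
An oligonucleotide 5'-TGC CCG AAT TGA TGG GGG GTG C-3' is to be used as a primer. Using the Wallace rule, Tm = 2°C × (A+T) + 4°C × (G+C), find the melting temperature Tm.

72°C

Base counts: C=4, T=5, G=10, A=3
AT pairs contribute 8, GC pairs contribute 14.
Tm = 2×8 + 4×14 = 72°C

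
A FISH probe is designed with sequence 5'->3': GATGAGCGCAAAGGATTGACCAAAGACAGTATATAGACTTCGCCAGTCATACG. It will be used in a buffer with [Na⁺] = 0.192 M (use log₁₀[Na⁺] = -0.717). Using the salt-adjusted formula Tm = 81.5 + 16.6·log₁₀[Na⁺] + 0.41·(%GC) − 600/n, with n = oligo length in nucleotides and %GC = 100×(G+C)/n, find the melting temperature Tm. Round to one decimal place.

76.8°C

Length n = 53. T=10, C=11, A=19, G=13
G+C = 24, so %GC = 24/53 × 100 = 45.283%
Salt term: 16.6 × (-0.717) = -11.902
GC term: 0.41 × 45.283 = 18.566; length term: −600/53 = −11.321
Tm = 81.5 + (-11.902) + 18.566 − 11.321 = 76.843 → 76.8°C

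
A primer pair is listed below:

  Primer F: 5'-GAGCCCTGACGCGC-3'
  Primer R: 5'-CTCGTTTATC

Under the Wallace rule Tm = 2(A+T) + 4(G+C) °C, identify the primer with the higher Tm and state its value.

Primer F: A+T=3, G+C=11 → Tm = 2(3)+4(11) = 50°C
Primer R: A+T=6, G+C=4 → Tm = 2(6)+4(4) = 28°C
50°C vs 28°C → primer F is higher.

Primer F, 50°C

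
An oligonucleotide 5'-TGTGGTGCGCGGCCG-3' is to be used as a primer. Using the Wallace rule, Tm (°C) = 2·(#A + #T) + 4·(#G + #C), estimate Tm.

A=0, T=3, G=8, C=4
A+T = 3, G+C = 12
Tm = 4·12 + 2·3 = 48 + 6 = 54°C

54°C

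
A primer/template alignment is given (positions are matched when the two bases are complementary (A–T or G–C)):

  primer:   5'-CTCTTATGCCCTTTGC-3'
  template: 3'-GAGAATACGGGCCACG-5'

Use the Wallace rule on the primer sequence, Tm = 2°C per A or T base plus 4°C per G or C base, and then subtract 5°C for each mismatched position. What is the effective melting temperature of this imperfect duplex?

38°C

Primer base counts: A=1, T=7, G=2, C=6 → A+T=8, G+C=8
Perfect-match Tm = 2(8) + 4(8) = 16 + 32 = 48°C
Mismatches (positions where the bases are not complementary): 2 (at positions 12, 13)
Effective Tm = 48 − 2×5 = 48 − 10 = 38°C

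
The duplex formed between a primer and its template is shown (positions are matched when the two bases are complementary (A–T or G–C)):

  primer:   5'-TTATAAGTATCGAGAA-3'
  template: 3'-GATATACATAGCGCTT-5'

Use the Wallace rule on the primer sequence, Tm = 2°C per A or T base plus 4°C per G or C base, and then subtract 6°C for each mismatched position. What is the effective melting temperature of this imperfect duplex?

Primer base counts: A=7, T=5, G=3, C=1 → A+T=12, G+C=4
Perfect-match Tm = 2(12) + 4(4) = 24 + 16 = 40°C
Mismatches (positions where the bases are not complementary): 3 (at positions 1, 6, 13)
Effective Tm = 40 − 3×6 = 40 − 18 = 22°C

22°C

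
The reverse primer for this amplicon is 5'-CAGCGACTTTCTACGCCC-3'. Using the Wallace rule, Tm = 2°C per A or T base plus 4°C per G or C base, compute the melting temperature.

58°C

Scanning the sequence gives C=8, T=4, A=3, G=3.
AT pairs contribute 7, GC pairs contribute 11.
Tm = 2(7) + 4(11) = 14 + 44 = 58°C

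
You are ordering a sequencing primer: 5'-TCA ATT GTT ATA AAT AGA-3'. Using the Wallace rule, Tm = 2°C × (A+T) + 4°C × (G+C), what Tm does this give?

42°C

Counting bases: G=2, C=1, T=7, A=8
So N_AT = 15 and N_GC = 3.
Tm = 2(15) + 4(3) = 30 + 12 = 42°C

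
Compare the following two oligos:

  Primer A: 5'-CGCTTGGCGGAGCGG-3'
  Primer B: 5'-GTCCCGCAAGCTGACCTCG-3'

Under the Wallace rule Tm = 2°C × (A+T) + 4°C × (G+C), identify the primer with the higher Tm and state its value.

Primer A: A+T=3, G+C=12 → Tm = 2(3)+4(12) = 54°C
Primer B: A+T=6, G+C=13 → Tm = 2(6)+4(13) = 64°C
54°C vs 64°C → primer B is higher.

Primer B, 64°C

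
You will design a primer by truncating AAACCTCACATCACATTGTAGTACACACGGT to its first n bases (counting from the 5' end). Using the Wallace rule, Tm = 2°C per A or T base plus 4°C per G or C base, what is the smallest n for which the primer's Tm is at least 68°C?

n = 25

First 24 bases: AAACCTCACATCACATTGTAGTAC → Tm = 66°C (< 68°C)
First 25 bases: AAACCTCACATCACATTGTAGTACA → Tm = 68°C (≥ 68°C)
Each additional base adds 2°C (A/T) or 4°C (G/C), so Tm is non-decreasing in n; n = 25 is the first length to reach 68°C.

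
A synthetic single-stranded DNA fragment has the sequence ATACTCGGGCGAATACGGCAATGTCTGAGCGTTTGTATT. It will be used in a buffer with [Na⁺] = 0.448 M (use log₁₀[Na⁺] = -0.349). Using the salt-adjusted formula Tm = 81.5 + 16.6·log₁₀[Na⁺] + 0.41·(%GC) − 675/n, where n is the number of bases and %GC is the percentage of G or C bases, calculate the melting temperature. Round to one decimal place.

Length n = 39. A=9, G=11, T=12, C=7
G+C = 18, so %GC = 18/39 × 100 = 46.154%
Salt term: 16.6 × (-0.349) = -5.793
GC term: 0.41 × 46.154 = 18.923; length term: −675/39 = −17.308
Tm = 81.5 + (-5.793) + 18.923 − 17.308 = 77.322 → 77.3°C

77.3°C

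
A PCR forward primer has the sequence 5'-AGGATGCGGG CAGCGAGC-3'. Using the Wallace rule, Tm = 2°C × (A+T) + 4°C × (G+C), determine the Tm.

T=1, G=9, A=4, C=4
A+T = 5, G+C = 13
Tm = 2(5) + 4(13) = 10 + 52 = 62°C

62°C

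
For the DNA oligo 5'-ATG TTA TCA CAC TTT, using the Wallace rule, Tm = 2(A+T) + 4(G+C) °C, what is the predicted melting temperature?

38°C

Scanning the sequence gives G=1, C=3, T=7, A=4.
A+T = 11, G+C = 4
Tm = 2×11 + 4×4 = 38°C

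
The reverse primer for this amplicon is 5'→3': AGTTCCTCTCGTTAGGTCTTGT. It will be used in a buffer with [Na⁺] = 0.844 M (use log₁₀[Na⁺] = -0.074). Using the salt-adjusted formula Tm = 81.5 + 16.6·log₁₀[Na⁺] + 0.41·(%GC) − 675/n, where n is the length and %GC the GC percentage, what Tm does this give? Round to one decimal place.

68.2°C

Length n = 22. T=10, C=5, G=5, A=2
G+C = 10, so %GC = 10/22 × 100 = 45.455%
Salt term: 16.6 × (-0.074) = -1.228
GC term: 0.41 × 45.455 = 18.637; length term: −675/22 = −30.682
Tm = 81.5 + (-1.228) + 18.637 − 30.682 = 68.227 → 68.2°C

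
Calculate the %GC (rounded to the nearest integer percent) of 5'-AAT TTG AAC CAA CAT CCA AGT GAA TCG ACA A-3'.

A=14, T=6, C=7, G=4
G+C = 4 + 7 = 11 out of 31 bases
%GC = 11/31 × 100 = 35.48% ≈ 35%

35%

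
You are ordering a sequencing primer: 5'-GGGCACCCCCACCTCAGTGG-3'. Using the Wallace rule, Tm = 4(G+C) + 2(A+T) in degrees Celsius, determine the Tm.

70°C

Counting bases: A=3, T=2, C=9, G=6
AT pairs contribute 5, GC pairs contribute 15.
Tm = 2×5 + 4×15 = 70°C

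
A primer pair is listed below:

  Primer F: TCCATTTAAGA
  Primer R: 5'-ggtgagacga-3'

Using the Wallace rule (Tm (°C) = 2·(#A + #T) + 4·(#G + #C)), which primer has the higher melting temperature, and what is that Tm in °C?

Primer F: A+T=8, G+C=3 → Tm = 2(8)+4(3) = 28°C
Primer R: A+T=4, G+C=6 → Tm = 2(4)+4(6) = 32°C
28°C vs 32°C → primer R is higher.

Primer R, 32°C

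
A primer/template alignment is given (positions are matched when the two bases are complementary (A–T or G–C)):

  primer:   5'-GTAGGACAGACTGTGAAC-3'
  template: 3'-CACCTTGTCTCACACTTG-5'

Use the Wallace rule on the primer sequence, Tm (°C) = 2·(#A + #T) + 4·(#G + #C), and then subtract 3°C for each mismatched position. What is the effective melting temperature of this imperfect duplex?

45°C

Primer base counts: A=6, T=3, G=6, C=3 → A+T=9, G+C=9
Perfect-match Tm = 2(9) + 4(9) = 18 + 36 = 54°C
Mismatches (positions where the bases are not complementary): 3 (at positions 3, 5, 11)
Effective Tm = 54 − 3×3 = 54 − 9 = 45°C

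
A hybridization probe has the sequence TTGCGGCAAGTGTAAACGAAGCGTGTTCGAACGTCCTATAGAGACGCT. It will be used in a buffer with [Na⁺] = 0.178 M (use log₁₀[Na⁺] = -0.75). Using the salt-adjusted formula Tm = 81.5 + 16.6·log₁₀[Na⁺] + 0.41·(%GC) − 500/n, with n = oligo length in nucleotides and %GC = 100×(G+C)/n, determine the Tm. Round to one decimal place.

Length n = 48. Base counts: C=10, G=14, T=11, A=13
G+C = 24, so %GC = 24/48 × 100 = 50%
Salt term: 16.6 × (-0.75) = -12.45
GC term: 0.41 × 50 = 20.5; length term: −500/48 = −10.417
Tm = 81.5 + (-12.45) + 20.5 − 10.417 = 79.133 → 79.1°C

79.1°C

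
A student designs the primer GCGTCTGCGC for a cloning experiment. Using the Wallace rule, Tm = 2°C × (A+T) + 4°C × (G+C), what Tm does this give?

Counting bases: A=0, C=4, G=4, T=2
So N_AT = 2 and N_GC = 8.
Tm = 2×2 + 4×8 = 36°C

36°C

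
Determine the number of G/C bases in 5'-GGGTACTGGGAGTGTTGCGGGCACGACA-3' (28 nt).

Scanning the sequence gives A=5, G=13, C=5, T=5.
G+C = 13 + 5 = 18

18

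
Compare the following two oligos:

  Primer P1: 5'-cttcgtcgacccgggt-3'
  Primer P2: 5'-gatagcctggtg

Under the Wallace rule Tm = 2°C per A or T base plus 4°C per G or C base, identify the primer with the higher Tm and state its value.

Primer P1: A+T=5, G+C=11 → Tm = 2(5)+4(11) = 54°C
Primer P2: A+T=5, G+C=7 → Tm = 2(5)+4(7) = 38°C
54°C vs 38°C → primer P1 is higher.

Primer P1, 54°C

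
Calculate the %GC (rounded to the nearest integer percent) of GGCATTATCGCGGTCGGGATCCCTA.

60%

Scanning the sequence gives G=8, T=6, A=4, C=7.
G+C = 8 + 7 = 15 out of 25 bases
%GC = 15/25 × 100 = 60% ≈ 60%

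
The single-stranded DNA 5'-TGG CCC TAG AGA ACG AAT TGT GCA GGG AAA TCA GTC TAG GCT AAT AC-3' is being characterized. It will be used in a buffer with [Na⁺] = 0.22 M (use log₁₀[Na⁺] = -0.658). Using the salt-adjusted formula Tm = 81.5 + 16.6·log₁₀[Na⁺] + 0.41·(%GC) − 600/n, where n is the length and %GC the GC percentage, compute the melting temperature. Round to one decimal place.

Length n = 47. Base counts: G=13, T=10, A=15, C=9
G+C = 22, so %GC = 22/47 × 100 = 46.809%
Salt term: 16.6 × (-0.658) = -10.923
GC term: 0.41 × 46.809 = 19.192; length term: −600/47 = −12.766
Tm = 81.5 + (-10.923) + 19.192 − 12.766 = 77.003 → 77.0°C

77.0°C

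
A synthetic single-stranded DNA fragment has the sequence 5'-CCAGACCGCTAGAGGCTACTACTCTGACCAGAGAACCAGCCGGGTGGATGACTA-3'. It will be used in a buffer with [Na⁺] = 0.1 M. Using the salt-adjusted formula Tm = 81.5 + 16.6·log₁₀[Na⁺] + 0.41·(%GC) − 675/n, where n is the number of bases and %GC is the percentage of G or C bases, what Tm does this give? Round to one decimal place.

75.9°C

Length n = 54. Base counts: T=8, C=16, G=15, A=15
G+C = 31, so %GC = 31/54 × 100 = 57.407%
Salt term: 16.6 × (-1) = -16.6
GC term: 0.41 × 57.407 = 23.537; length term: −675/54 = −12.5
Tm = 81.5 + (-16.6) + 23.537 − 12.5 = 75.937 → 75.9°C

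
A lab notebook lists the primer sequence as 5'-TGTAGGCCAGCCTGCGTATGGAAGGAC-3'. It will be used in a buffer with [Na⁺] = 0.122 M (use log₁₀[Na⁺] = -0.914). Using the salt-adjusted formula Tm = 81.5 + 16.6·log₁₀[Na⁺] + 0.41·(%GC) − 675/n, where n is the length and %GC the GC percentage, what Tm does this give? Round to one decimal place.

Length n = 27. Base counts: T=5, A=6, C=6, G=10
G+C = 16, so %GC = 16/27 × 100 = 59.259%
Salt term: 16.6 × (-0.914) = -15.172
GC term: 0.41 × 59.259 = 24.296; length term: −675/27 = −25
Tm = 81.5 + (-15.172) + 24.296 − 25 = 65.624 → 65.6°C

65.6°C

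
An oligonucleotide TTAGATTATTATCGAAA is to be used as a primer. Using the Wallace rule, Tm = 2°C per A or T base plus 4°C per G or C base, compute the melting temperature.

Base counts: T=7, A=7, C=1, G=2
AT pairs contribute 14, GC pairs contribute 3.
Tm = 2(14) + 4(3) = 28 + 12 = 40°C

40°C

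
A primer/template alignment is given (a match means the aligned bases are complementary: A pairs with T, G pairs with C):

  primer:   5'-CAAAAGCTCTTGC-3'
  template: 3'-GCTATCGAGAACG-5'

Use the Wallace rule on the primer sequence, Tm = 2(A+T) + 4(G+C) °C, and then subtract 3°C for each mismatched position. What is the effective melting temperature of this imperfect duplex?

Primer base counts: A=4, T=3, G=2, C=4 → A+T=7, G+C=6
Perfect-match Tm = 2(7) + 4(6) = 14 + 24 = 38°C
Mismatches (positions where the bases are not complementary): 2 (at positions 2, 4)
Effective Tm = 38 − 2×3 = 38 − 6 = 32°C

32°C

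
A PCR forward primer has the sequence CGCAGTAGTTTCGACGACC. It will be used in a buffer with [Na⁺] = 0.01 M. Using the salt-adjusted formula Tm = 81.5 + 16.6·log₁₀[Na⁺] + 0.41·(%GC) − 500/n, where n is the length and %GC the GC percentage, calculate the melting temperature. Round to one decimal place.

45.7°C

Length n = 19. Counting bases: A=4, G=5, T=4, C=6
G+C = 11, so %GC = 11/19 × 100 = 57.895%
Salt term: 16.6 × (-2) = -33.2
GC term: 0.41 × 57.895 = 23.737; length term: −500/19 = −26.316
Tm = 81.5 + (-33.2) + 23.737 − 26.316 = 45.721 → 45.7°C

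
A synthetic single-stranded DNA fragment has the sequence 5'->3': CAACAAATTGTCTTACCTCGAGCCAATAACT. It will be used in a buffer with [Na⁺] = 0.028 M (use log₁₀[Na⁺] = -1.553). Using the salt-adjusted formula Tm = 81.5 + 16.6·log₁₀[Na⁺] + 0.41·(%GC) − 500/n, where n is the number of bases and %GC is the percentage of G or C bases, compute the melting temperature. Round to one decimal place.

55.5°C

Length n = 31. A=11, G=3, C=9, T=8
G+C = 12, so %GC = 12/31 × 100 = 38.71%
Salt term: 16.6 × (-1.553) = -25.78
GC term: 0.41 × 38.71 = 15.871; length term: −500/31 = −16.129
Tm = 81.5 + (-25.78) + 15.871 − 16.129 = 55.462 → 55.5°C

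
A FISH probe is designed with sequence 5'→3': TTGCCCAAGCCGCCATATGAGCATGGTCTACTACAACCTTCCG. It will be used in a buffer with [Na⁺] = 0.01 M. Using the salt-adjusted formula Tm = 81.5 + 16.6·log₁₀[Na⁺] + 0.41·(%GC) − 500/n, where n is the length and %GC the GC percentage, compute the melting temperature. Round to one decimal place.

Length n = 43. Scanning the sequence gives C=15, G=8, A=10, T=10.
G+C = 23, so %GC = 23/43 × 100 = 53.488%
Salt term: 16.6 × (-2) = -33.2
GC term: 0.41 × 53.488 = 21.93; length term: −500/43 = −11.628
Tm = 81.5 + (-33.2) + 21.93 − 11.628 = 58.602 → 58.6°C

58.6°C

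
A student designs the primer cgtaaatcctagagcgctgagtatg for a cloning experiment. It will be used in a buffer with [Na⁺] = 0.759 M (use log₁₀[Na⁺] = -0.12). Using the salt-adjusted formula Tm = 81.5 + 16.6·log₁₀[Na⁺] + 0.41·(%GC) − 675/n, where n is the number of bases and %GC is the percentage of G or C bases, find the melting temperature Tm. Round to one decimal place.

Length n = 25. A=7, T=6, G=7, C=5
G+C = 12, so %GC = 12/25 × 100 = 48%
Salt term: 16.6 × (-0.12) = -1.992
GC term: 0.41 × 48 = 19.68; length term: −675/25 = −27
Tm = 81.5 + (-1.992) + 19.68 − 27 = 72.188 → 72.2°C

72.2°C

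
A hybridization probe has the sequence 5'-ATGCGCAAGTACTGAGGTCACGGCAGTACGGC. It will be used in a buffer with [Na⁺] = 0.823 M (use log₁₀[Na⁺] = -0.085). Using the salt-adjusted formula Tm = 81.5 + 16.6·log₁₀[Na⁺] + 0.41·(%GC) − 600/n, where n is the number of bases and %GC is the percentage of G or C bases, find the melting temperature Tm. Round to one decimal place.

Length n = 32. Scanning the sequence gives A=8, T=5, G=11, C=8.
G+C = 19, so %GC = 19/32 × 100 = 59.375%
Salt term: 16.6 × (-0.085) = -1.411
GC term: 0.41 × 59.375 = 24.344; length term: −600/32 = −18.75
Tm = 81.5 + (-1.411) + 24.344 − 18.75 = 85.683 → 85.7°C

85.7°C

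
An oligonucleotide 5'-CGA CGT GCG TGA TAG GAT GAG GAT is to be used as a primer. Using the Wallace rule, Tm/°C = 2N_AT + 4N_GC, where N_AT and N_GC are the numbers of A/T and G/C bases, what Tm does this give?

G=10, T=5, C=3, A=6
A+T = 11, G+C = 13
Tm = 4·13 + 2·11 = 52 + 22 = 74°C

74°C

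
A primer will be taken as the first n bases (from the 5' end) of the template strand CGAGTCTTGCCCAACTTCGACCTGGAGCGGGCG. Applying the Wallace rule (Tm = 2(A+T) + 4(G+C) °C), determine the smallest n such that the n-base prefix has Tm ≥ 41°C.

First 12 bases: CGAGTCTTGCCC → Tm = 40°C (< 41°C)
First 13 bases: CGAGTCTTGCCCA → Tm = 42°C (≥ 41°C)
Each additional base adds 2°C (A/T) or 4°C (G/C), so Tm is non-decreasing in n; n = 13 is the first length to reach 41°C.

n = 13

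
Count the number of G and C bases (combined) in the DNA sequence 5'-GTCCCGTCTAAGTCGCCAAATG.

12

T=5, G=5, C=7, A=5
Total G or C: 5 + 7 = 12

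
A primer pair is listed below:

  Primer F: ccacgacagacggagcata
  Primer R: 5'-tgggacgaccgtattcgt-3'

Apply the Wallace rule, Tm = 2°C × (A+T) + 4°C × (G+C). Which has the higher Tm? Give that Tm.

Primer F, 60°C

Primer F: A+T=8, G+C=11 → Tm = 2(8)+4(11) = 60°C
Primer R: A+T=8, G+C=10 → Tm = 2(8)+4(10) = 56°C
60°C vs 56°C → primer F is higher.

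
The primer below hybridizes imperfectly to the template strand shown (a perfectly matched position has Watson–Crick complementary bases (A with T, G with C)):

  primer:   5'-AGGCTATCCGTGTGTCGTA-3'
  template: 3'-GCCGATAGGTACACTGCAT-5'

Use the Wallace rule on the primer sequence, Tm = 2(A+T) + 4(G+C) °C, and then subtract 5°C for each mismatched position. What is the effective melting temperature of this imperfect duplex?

Primer base counts: A=3, T=6, G=6, C=4 → A+T=9, G+C=10
Perfect-match Tm = 2(9) + 4(10) = 18 + 40 = 58°C
Mismatches (positions where the bases are not complementary): 3 (at positions 1, 10, 15)
Effective Tm = 58 − 3×5 = 58 − 15 = 43°C

43°C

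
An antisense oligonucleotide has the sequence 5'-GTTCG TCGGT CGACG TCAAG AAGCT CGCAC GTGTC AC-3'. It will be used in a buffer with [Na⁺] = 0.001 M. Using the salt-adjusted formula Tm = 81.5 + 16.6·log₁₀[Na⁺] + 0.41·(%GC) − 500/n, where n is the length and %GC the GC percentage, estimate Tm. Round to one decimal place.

42.6°C

Length n = 37. Base counts: A=7, G=11, T=8, C=11
G+C = 22, so %GC = 22/37 × 100 = 59.459%
Salt term: 16.6 × (-3) = -49.8
GC term: 0.41 × 59.459 = 24.378; length term: −500/37 = −13.514
Tm = 81.5 + (-49.8) + 24.378 − 13.514 = 42.564 → 42.6°C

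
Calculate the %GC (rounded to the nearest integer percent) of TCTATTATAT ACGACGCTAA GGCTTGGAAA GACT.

38%

Base counts: C=6, T=10, G=7, A=11
G+C = 7 + 6 = 13 out of 34 bases
%GC = 13/34 × 100 = 38.24% ≈ 38%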